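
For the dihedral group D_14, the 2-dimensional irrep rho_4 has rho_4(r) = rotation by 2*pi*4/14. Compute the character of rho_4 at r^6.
chi_{rho_4}(r^6) = 2*cos(2*pi*4*6/14) = -2*cos(3*pi/7)

Argument: rho_4(r^6) is rotation by angle 2*pi*4*6/14, whose trace is 2*cos(2*pi*4*6/14) = -2*cos(3*pi/7).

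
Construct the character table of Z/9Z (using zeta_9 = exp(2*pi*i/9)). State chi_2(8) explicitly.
Character table of Z/9Z (irreps indexed chi_0,...,chi_8 with chi_k(m) = zeta_9^(k*m), zeta_9 = exp(2*pi*i/9)):
  irrep \ class  {0} (size 1)  {1} (size 1)    {2} (size 1)    {3} (size 1)    {4} (size 1)    {5} (size 1)    {6} (size 1)    {7} (size 1)    {8} (size 1)  
  chi_0          1             1               1               1               1               1               1               1               1             
  chi_1          1             exp(2*I*pi/9)   exp(4*I*pi/9)   exp(2*I*pi/3)   exp(8*I*pi/9)   exp(-8*I*pi/9)  exp(-2*I*pi/3)  exp(-4*I*pi/9)  exp(-2*I*pi/9)
  chi_2          1             exp(4*I*pi/9)   exp(8*I*pi/9)   exp(-2*I*pi/3)  exp(-2*I*pi/9)  exp(2*I*pi/9)   exp(2*I*pi/3)   exp(-8*I*pi/9)  exp(-4*I*pi/9)
  chi_3          1             exp(2*I*pi/3)   exp(-2*I*pi/3)  1               exp(2*I*pi/3)   exp(-2*I*pi/3)  1               exp(2*I*pi/3)   exp(-2*I*pi/3)
  chi_4          1             exp(8*I*pi/9)   exp(-2*I*pi/9)  exp(2*I*pi/3)   exp(-4*I*pi/9)  exp(4*I*pi/9)   exp(-2*I*pi/3)  exp(2*I*pi/9)   exp(-8*I*pi/9)
  chi_5          1             exp(-8*I*pi/9)  exp(2*I*pi/9)   exp(-2*I*pi/3)  exp(4*I*pi/9)   exp(-4*I*pi/9)  exp(2*I*pi/3)   exp(-2*I*pi/9)  exp(8*I*pi/9) 
  chi_6          1             exp(-2*I*pi/3)  exp(2*I*pi/3)   1               exp(-2*I*pi/3)  exp(2*I*pi/3)   1               exp(-2*I*pi/3)  exp(2*I*pi/3) 
  chi_7          1             exp(-4*I*pi/9)  exp(-8*I*pi/9)  exp(2*I*pi/3)   exp(2*I*pi/9)   exp(-2*I*pi/9)  exp(-2*I*pi/3)  exp(8*I*pi/9)   exp(4*I*pi/9) 
  chi_8          1             exp(-2*I*pi/9)  exp(-4*I*pi/9)  exp(-2*I*pi/3)  exp(-8*I*pi/9)  exp(8*I*pi/9)   exp(2*I*pi/3)   exp(4*I*pi/9)   exp(2*I*pi/9) 

Spot check: chi_2(8) = zeta_9^(2*8) = zeta_9^16 = exp(-4*I*pi/9).

Justification: Z/9Z is abelian, so all 9 irreducible complex representations are 1-dimensional. They are given by chi_k(m) = zeta_9^(k*m) for k = 0,...,8. Row orthogonality: sum_m chi_k(m) conj(chi_l(m)) = 9 * [k = l].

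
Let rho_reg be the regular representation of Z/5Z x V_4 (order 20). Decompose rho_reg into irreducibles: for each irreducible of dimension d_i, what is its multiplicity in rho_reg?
Each irreducible V_i of dimension d_i appears with multiplicity d_i, i.e. rho_reg = (direct sum over all irreducibles V_i) d_i V_i. The irreducible dimensions for Z/5Z x V_4 are 1, 1, 1, 1, 1, 1, 1, 1, 1, 1, 1, 1, 1, 1, 1, 1, 1, 1, 1, 1: 20 irreducibles of dimension 1, each with multiplicity 1. Total dimension 20*1*1 = 20 = |G|.

Reasoning: General theorem: in the regular representation of a finite group G, each irreducible appears with multiplicity equal to its dimension. Check: dim(rho_reg) = sum d_i^2 = 1 + 1 + 1 + 1 + 1 + 1 + 1 + 1 + 1 + 1 + 1 + 1 + 1 + 1 + 1 + 1 + 1 + 1 + 1 + 1 = 20 = |G|.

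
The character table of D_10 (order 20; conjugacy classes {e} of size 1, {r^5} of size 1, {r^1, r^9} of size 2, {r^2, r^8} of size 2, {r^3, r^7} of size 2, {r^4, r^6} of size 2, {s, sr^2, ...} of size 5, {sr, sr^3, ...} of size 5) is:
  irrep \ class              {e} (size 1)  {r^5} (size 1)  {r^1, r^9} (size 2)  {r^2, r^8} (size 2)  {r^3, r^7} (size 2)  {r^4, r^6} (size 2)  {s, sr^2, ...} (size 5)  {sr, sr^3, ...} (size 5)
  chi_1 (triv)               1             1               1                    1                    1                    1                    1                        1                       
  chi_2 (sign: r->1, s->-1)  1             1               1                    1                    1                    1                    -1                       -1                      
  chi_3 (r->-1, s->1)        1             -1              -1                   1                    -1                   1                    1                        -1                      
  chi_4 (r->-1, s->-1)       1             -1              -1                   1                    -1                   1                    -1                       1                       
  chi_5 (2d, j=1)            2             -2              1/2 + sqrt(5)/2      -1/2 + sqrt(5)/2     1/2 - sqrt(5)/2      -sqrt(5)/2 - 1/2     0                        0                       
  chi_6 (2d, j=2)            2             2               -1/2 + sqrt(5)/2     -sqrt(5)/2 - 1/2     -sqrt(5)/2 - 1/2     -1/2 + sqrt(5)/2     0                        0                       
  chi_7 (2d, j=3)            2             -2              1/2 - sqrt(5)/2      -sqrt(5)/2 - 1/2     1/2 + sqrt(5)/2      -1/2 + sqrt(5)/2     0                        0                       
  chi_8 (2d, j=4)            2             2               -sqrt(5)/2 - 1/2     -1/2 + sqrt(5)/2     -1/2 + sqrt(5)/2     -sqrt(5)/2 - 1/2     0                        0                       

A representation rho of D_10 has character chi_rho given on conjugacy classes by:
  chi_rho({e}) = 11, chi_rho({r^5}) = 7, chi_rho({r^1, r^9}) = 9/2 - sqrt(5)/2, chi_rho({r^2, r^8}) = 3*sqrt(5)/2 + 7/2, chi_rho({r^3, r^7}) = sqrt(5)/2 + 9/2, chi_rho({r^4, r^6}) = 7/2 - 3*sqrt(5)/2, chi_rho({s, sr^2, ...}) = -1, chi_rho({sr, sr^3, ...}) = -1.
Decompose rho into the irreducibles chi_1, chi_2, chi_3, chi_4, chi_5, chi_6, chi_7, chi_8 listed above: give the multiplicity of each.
Multiplicities: chi_1: 2, chi_2: 3, chi_3: 0, chi_4: 0, chi_5: 1, chi_6: 0, chi_7: 0, chi_8: 2.

Reasoning: Use <chi_rho, chi> = (1/|G|) sum_C |C| * chi_rho(C) * conj(chi(C)) with |G| = 20 for each irreducible chi in the table:
  <chi_rho, chi_1> = (1/20)[1*(11)*conj(1) + 1*(7)*conj(1) + 2*(9/2 - sqrt(5)/2)*conj(1) + 2*(3*sqrt(5)/2 + 7/2)*conj(1) + 2*(sqrt(5)/2 + 9/2)*conj(1) + 2*(7/2 - 3*sqrt(5)/2)*conj(1) + 5*(-1)*conj(1) + 5*(-1)*conj(1)]
      = (1/20)[(11) + (7) + (9 - sqrt(5)) + (3*sqrt(5) + 7) + (sqrt(5) + 9) + (7 - 3*sqrt(5)) + (-5) + (-5)] = 40/20 = 2
  <chi_rho, chi_2> = (1/20)[1*(11)*conj(1) + 1*(7)*conj(1) + 2*(9/2 - sqrt(5)/2)*conj(1) + 2*(3*sqrt(5)/2 + 7/2)*conj(1) + 2*(sqrt(5)/2 + 9/2)*conj(1) + 2*(7/2 - 3*sqrt(5)/2)*conj(1) + 5*(-1)*conj(-1) + 5*(-1)*conj(-1)]
      = (1/20)[(11) + (7) + (9 - sqrt(5)) + (3*sqrt(5) + 7) + (sqrt(5) + 9) + (7 - 3*sqrt(5)) + (5) + (5)] = 60/20 = 3
  <chi_rho, chi_3> = (1/20)[1*(11)*conj(1) + 1*(7)*conj(-1) + 2*(9/2 - sqrt(5)/2)*conj(-1) + 2*(3*sqrt(5)/2 + 7/2)*conj(1) + 2*(sqrt(5)/2 + 9/2)*conj(-1) + 2*(7/2 - 3*sqrt(5)/2)*conj(1) + 5*(-1)*conj(1) + 5*(-1)*conj(-1)]
      = (1/20)[(11) + (-7) + (-9 + sqrt(5)) + (3*sqrt(5) + 7) + (-9 - sqrt(5)) + (7 - 3*sqrt(5)) + (-5) + (5)] = 0/20 = 0
  <chi_rho, chi_4> = (1/20)[1*(11)*conj(1) + 1*(7)*conj(-1) + 2*(9/2 - sqrt(5)/2)*conj(-1) + 2*(3*sqrt(5)/2 + 7/2)*conj(1) + 2*(sqrt(5)/2 + 9/2)*conj(-1) + 2*(7/2 - 3*sqrt(5)/2)*conj(1) + 5*(-1)*conj(-1) + 5*(-1)*conj(1)]
      = (1/20)[(11) + (-7) + (-9 + sqrt(5)) + (3*sqrt(5) + 7) + (-9 - sqrt(5)) + (7 - 3*sqrt(5)) + (5) + (-5)] = 0/20 = 0
  <chi_rho, chi_5> = (1/20)[1*(11)*conj(2) + 1*(7)*conj(-2) + 2*(9/2 - sqrt(5)/2)*conj(1/2 + sqrt(5)/2) + 2*(3*sqrt(5)/2 + 7/2)*conj(-1/2 + sqrt(5)/2) + 2*(sqrt(5)/2 + 9/2)*conj(1/2 - sqrt(5)/2) + 2*(7/2 - 3*sqrt(5)/2)*conj(-sqrt(5)/2 - 1/2) + 5*(-1)*conj(0) + 5*(-1)*conj(0)]
      = (1/20)[(22) + (-14) + (2 + 4*sqrt(5)) + (4 + 2*sqrt(5)) + (2 - 4*sqrt(5)) + (4 - 2*sqrt(5)) + (0) + (0)] = 20/20 = 1
  <chi_rho, chi_6> = (1/20)[1*(11)*conj(2) + 1*(7)*conj(2) + 2*(9/2 - sqrt(5)/2)*conj(-1/2 + sqrt(5)/2) + 2*(3*sqrt(5)/2 + 7/2)*conj(-sqrt(5)/2 - 1/2) + 2*(sqrt(5)/2 + 9/2)*conj(-sqrt(5)/2 - 1/2) + 2*(7/2 - 3*sqrt(5)/2)*conj(-1/2 + sqrt(5)/2) + 5*(-1)*conj(0) + 5*(-1)*conj(0)]
      = (1/20)[(22) + (14) + (-7 + 5*sqrt(5)) + (-5*sqrt(5) - 11) + (-5*sqrt(5) - 7) + (-11 + 5*sqrt(5)) + (0) + (0)] = 0/20 = 0
  <chi_rho, chi_7> = (1/20)[1*(11)*conj(2) + 1*(7)*conj(-2) + 2*(9/2 - sqrt(5)/2)*conj(1/2 - sqrt(5)/2) + 2*(3*sqrt(5)/2 + 7/2)*conj(-sqrt(5)/2 - 1/2) + 2*(sqrt(5)/2 + 9/2)*conj(1/2 + sqrt(5)/2) + 2*(7/2 - 3*sqrt(5)/2)*conj(-1/2 + sqrt(5)/2) + 5*(-1)*conj(0) + 5*(-1)*conj(0)]
      = (1/20)[(22) + (-14) + (7 - 5*sqrt(5)) + (-5*sqrt(5) - 11) + (7 + 5*sqrt(5)) + (-11 + 5*sqrt(5)) + (0) + (0)] = 0/20 = 0
  <chi_rho, chi_8> = (1/20)[1*(11)*conj(2) + 1*(7)*conj(2) + 2*(9/2 - sqrt(5)/2)*conj(-sqrt(5)/2 - 1/2) + 2*(3*sqrt(5)/2 + 7/2)*conj(-1/2 + sqrt(5)/2) + 2*(sqrt(5)/2 + 9/2)*conj(-1/2 + sqrt(5)/2) + 2*(7/2 - 3*sqrt(5)/2)*conj(-sqrt(5)/2 - 1/2) + 5*(-1)*conj(0) + 5*(-1)*conj(0)]
      = (1/20)[(22) + (14) + (-4*sqrt(5) - 2) + (4 + 2*sqrt(5)) + (-2 + 4*sqrt(5)) + (4 - 2*sqrt(5)) + (0) + (0)] = 40/20 = 2
Dimension check: dim(rho) = sum (mult * dim) = 2*1 + 3*1 + 0*1 + 0*1 + 1*2 + 0*2 + 0*2 + 2*2 = 11 = chi_rho(e) = 11.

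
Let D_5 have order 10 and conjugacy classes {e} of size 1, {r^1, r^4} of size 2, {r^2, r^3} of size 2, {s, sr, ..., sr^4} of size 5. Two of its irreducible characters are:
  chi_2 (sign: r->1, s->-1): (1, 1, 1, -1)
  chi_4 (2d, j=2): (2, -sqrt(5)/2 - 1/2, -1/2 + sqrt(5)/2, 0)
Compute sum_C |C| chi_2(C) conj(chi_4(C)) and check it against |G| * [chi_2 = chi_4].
Sum = 0; so <chi_2, chi_4> = 0 (distinct irreducibles are orthogonal).

Working: Compute term by term over conjugacy classes (|C| * chi_2(C) * conj(chi_4(C))):
  1*(1)*conj(2) + 2*(1)*conj(-sqrt(5)/2 - 1/2) + 2*(1)*conj(-1/2 + sqrt(5)/2) + 5*(-1)*conj(0)
  = (2) + (-sqrt(5) - 1) + (-1 + sqrt(5)) + (0)
  = 0.
Dividing by |G| = 10 gives 0/10 = 0, matching the row-orthogonality relation <chi_2, chi_4> = [chi_2 = chi_4].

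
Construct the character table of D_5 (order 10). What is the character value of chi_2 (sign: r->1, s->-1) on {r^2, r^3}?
Conjugacy classes: {e} of size 1, {r^1, r^4} of size 2, {r^2, r^3} of size 2, {s, sr, ..., sr^4} of size 5.
Character table:
  irrep \ class              {e} (size 1)  {r^1, r^4} (size 2)  {r^2, r^3} (size 2)  {s, sr, ..., sr^4} (size 5)
  chi_1 (triv)               1             1                    1                    1                          
  chi_2 (sign: r->1, s->-1)  1             1                    1                    -1                         
  chi_3 (2d, j=1)            2             -1/2 + sqrt(5)/2     -sqrt(5)/2 - 1/2     0                          
  chi_4 (2d, j=2)            2             -sqrt(5)/2 - 1/2     -1/2 + sqrt(5)/2     0                          

Spot check: chi_2 (sign: r->1, s->-1) on {r^2, r^3} = 1.

Explanation: D_5 has order 2*5 = 10 with 4 conjugacy classes, hence 4 irreducibles. Sum of squared dims 1 + 1 + 4 + 4 = 10 = |G|. Linear characters come from the abelianisation; the 2-dimensional irreps have character r^k -> 2*cos(2*pi*j*k/5), reflections -> 0.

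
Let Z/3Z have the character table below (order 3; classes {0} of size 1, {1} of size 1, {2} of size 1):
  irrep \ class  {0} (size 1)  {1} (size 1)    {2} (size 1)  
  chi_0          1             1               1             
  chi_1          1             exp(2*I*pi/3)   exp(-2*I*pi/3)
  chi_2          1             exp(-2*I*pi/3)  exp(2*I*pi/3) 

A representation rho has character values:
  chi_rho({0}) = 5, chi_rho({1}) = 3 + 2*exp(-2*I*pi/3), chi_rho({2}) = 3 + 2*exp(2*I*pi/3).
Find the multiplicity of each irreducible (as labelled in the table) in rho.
Multiplicities: chi_0: 3, chi_1: 0, chi_2: 2.

Solution. Use <chi_rho, chi> = (1/|G|) sum_C |C| * chi_rho(C) * conj(chi(C)) with |G| = 3 for each irreducible chi in the table:
  <chi_rho, chi_0> = (1/3)[1*(5)*conj(1) + 1*(3 + 2*exp(-2*I*pi/3))*conj(1) + 1*(3 + 2*exp(2*I*pi/3))*conj(1)]
      = (1/3)[(5) + (3 + 2*exp(-2*I*pi/3)) + (3 + 2*exp(2*I*pi/3))] = 9/3 = 3
  <chi_rho, chi_1> = (1/3)[1*(5)*conj(1) + 1*(3 + 2*exp(-2*I*pi/3))*conj(exp(2*I*pi/3)) + 1*(3 + 2*exp(2*I*pi/3))*conj(exp(-2*I*pi/3))]
      = (1/3)[(5) + (3*exp(-2*I*pi/3) + 2*exp(2*I*pi/3)) + (2*exp(-2*I*pi/3) + 3*exp(2*I*pi/3))] = 0/3 = 0
  <chi_rho, chi_2> = (1/3)[1*(5)*conj(1) + 1*(3 + 2*exp(-2*I*pi/3))*conj(exp(-2*I*pi/3)) + 1*(3 + 2*exp(2*I*pi/3))*conj(exp(2*I*pi/3))]
      = (1/3)[(5) + (2 + 3*exp(2*I*pi/3)) + (2 + 3*exp(-2*I*pi/3))] = 6/3 = 2
(Exp terms are combined using exp(i*s)*conj(exp(i*t)) = exp(i*(s-t)), and sums of them are collapsed using the identity that for every m > 1 the m distinct m-th roots of unity sum to 0, e.g. 1 + exp(2*I*pi/3) + exp(-2*I*pi/3) = 0.)
Dimension check: dim(rho) = sum (mult * dim) = 3*1 + 0*1 + 2*1 = 5 = chi_rho(e) = 5.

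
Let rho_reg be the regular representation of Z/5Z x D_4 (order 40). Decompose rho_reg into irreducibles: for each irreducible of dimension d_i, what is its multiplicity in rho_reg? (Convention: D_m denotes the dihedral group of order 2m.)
Each irreducible V_i of dimension d_i appears with multiplicity d_i, i.e. rho_reg = (direct sum over all irreducibles V_i) d_i V_i. The irreducible dimensions for Z/5Z x D_4 are 1, 1, 1, 1, 1, 1, 1, 1, 1, 1, 1, 1, 1, 1, 1, 1, 1, 1, 1, 1, 2, 2, 2, 2, 2: 20 irreducibles of dimension 1, each with multiplicity 1; 5 irreducibles of dimension 2, each with multiplicity 2. Total dimension 20*1*1 + 5*2*2 = 40 = |G|.

Why: General theorem: in the regular representation of a finite group G, each irreducible appears with multiplicity equal to its dimension. Check: dim(rho_reg) = sum d_i^2 = 1 + 1 + 1 + 1 + 1 + 1 + 1 + 1 + 1 + 1 + 1 + 1 + 1 + 1 + 1 + 1 + 1 + 1 + 1 + 1 + 4 + 4 + 4 + 4 + 4 = 40 = |G|.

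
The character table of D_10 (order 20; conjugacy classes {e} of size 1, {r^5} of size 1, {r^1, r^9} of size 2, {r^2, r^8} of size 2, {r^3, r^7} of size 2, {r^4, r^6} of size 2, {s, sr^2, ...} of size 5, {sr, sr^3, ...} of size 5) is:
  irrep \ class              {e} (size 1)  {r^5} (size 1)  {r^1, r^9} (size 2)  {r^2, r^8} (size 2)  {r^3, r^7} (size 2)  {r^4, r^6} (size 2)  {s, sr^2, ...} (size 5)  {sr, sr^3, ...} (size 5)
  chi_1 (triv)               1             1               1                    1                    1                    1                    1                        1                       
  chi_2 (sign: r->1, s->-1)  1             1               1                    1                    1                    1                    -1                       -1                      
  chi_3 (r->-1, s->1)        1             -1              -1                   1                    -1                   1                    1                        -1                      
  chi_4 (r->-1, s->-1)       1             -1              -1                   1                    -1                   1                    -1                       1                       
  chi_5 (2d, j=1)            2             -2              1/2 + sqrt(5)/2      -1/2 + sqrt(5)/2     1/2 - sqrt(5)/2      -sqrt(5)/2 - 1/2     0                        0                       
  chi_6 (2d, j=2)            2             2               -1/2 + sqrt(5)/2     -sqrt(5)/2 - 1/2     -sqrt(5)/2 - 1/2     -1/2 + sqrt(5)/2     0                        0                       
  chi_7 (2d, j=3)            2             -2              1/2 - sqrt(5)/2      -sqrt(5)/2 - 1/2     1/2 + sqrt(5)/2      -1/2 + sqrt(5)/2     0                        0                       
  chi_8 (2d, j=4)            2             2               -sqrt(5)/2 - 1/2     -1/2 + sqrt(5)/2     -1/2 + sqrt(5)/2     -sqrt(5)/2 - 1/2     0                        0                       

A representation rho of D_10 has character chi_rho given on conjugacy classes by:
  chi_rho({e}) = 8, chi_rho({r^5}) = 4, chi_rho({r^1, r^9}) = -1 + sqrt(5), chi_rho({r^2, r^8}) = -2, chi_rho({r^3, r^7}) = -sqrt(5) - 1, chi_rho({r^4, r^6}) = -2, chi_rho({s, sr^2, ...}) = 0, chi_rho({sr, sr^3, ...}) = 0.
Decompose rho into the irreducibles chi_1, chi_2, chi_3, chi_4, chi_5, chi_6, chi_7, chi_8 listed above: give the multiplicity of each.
Multiplicities: chi_1: 0, chi_2: 0, chi_3: 0, chi_4: 0, chi_5: 1, chi_6: 2, chi_7: 0, chi_8: 1.

Justification: Use <chi_rho, chi> = (1/|G|) sum_C |C| * chi_rho(C) * conj(chi(C)) with |G| = 20 for each irreducible chi in the table:
  <chi_rho, chi_1> = (1/20)[1*(8)*conj(1) + 1*(4)*conj(1) + 2*(-1 + sqrt(5))*conj(1) + 2*(-2)*conj(1) + 2*(-sqrt(5) - 1)*conj(1) + 2*(-2)*conj(1) + 5*(0)*conj(1) + 5*(0)*conj(1)]
      = (1/20)[(8) + (4) + (-2 + 2*sqrt(5)) + (-4) + (-2*sqrt(5) - 2) + (-4) + (0) + (0)] = 0/20 = 0
  <chi_rho, chi_2> = (1/20)[1*(8)*conj(1) + 1*(4)*conj(1) + 2*(-1 + sqrt(5))*conj(1) + 2*(-2)*conj(1) + 2*(-sqrt(5) - 1)*conj(1) + 2*(-2)*conj(1) + 5*(0)*conj(-1) + 5*(0)*conj(-1)]
      = (1/20)[(8) + (4) + (-2 + 2*sqrt(5)) + (-4) + (-2*sqrt(5) - 2) + (-4) + (0) + (0)] = 0/20 = 0
  <chi_rho, chi_3> = (1/20)[1*(8)*conj(1) + 1*(4)*conj(-1) + 2*(-1 + sqrt(5))*conj(-1) + 2*(-2)*conj(1) + 2*(-sqrt(5) - 1)*conj(-1) + 2*(-2)*conj(1) + 5*(0)*conj(1) + 5*(0)*conj(-1)]
      = (1/20)[(8) + (-4) + (2 - 2*sqrt(5)) + (-4) + (2 + 2*sqrt(5)) + (-4) + (0) + (0)] = 0/20 = 0
  <chi_rho, chi_4> = (1/20)[1*(8)*conj(1) + 1*(4)*conj(-1) + 2*(-1 + sqrt(5))*conj(-1) + 2*(-2)*conj(1) + 2*(-sqrt(5) - 1)*conj(-1) + 2*(-2)*conj(1) + 5*(0)*conj(-1) + 5*(0)*conj(1)]
      = (1/20)[(8) + (-4) + (2 - 2*sqrt(5)) + (-4) + (2 + 2*sqrt(5)) + (-4) + (0) + (0)] = 0/20 = 0
  <chi_rho, chi_5> = (1/20)[1*(8)*conj(2) + 1*(4)*conj(-2) + 2*(-1 + sqrt(5))*conj(1/2 + sqrt(5)/2) + 2*(-2)*conj(-1/2 + sqrt(5)/2) + 2*(-sqrt(5) - 1)*conj(1/2 - sqrt(5)/2) + 2*(-2)*conj(-sqrt(5)/2 - 1/2) + 5*(0)*conj(0) + 5*(0)*conj(0)]
      = (1/20)[(16) + (-8) + (4) + (2 - 2*sqrt(5)) + (4) + (2 + 2*sqrt(5)) + (0) + (0)] = 20/20 = 1
  <chi_rho, chi_6> = (1/20)[1*(8)*conj(2) + 1*(4)*conj(2) + 2*(-1 + sqrt(5))*conj(-1/2 + sqrt(5)/2) + 2*(-2)*conj(-sqrt(5)/2 - 1/2) + 2*(-sqrt(5) - 1)*conj(-sqrt(5)/2 - 1/2) + 2*(-2)*conj(-1/2 + sqrt(5)/2) + 5*(0)*conj(0) + 5*(0)*conj(0)]
      = (1/20)[(16) + (8) + (6 - 2*sqrt(5)) + (2 + 2*sqrt(5)) + (2*sqrt(5) + 6) + (2 - 2*sqrt(5)) + (0) + (0)] = 40/20 = 2
  <chi_rho, chi_7> = (1/20)[1*(8)*conj(2) + 1*(4)*conj(-2) + 2*(-1 + sqrt(5))*conj(1/2 - sqrt(5)/2) + 2*(-2)*conj(-sqrt(5)/2 - 1/2) + 2*(-sqrt(5) - 1)*conj(1/2 + sqrt(5)/2) + 2*(-2)*conj(-1/2 + sqrt(5)/2) + 5*(0)*conj(0) + 5*(0)*conj(0)]
      = (1/20)[(16) + (-8) + (-6 + 2*sqrt(5)) + (2 + 2*sqrt(5)) + (-6 - 2*sqrt(5)) + (2 - 2*sqrt(5)) + (0) + (0)] = 0/20 = 0
  <chi_rho, chi_8> = (1/20)[1*(8)*conj(2) + 1*(4)*conj(2) + 2*(-1 + sqrt(5))*conj(-sqrt(5)/2 - 1/2) + 2*(-2)*conj(-1/2 + sqrt(5)/2) + 2*(-sqrt(5) - 1)*conj(-1/2 + sqrt(5)/2) + 2*(-2)*conj(-sqrt(5)/2 - 1/2) + 5*(0)*conj(0) + 5*(0)*conj(0)]
      = (1/20)[(16) + (8) + (-4) + (2 - 2*sqrt(5)) + (-4) + (2 + 2*sqrt(5)) + (0) + (0)] = 20/20 = 1
Dimension check: dim(rho) = sum (mult * dim) = 0*1 + 0*1 + 0*1 + 0*1 + 1*2 + 2*2 + 0*2 + 1*2 = 8 = chi_rho(e) = 8.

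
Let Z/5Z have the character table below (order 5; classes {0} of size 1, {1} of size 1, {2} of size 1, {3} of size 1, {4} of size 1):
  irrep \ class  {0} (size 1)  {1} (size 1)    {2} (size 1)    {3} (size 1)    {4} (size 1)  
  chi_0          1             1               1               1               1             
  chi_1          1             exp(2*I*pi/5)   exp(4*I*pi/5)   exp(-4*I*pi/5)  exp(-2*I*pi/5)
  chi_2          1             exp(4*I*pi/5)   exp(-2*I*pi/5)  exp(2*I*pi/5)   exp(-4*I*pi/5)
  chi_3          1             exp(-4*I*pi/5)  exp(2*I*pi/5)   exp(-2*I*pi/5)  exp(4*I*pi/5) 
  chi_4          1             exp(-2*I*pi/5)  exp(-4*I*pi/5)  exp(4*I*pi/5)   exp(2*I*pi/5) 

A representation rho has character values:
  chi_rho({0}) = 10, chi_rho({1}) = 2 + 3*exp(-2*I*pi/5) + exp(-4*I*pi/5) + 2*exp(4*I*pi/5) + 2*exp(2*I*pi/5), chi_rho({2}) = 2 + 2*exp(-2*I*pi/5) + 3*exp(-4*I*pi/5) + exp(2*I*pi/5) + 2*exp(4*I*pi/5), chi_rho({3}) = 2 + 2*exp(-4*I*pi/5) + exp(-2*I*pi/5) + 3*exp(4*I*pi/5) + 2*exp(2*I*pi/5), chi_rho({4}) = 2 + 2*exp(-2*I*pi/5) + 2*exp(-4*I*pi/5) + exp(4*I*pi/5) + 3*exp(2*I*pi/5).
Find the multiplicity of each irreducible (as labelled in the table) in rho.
Multiplicities: chi_0: 2, chi_1: 2, chi_2: 2, chi_3: 1, chi_4: 3.

Use <chi_rho, chi> = (1/|G|) sum_C |C| * chi_rho(C) * conj(chi(C)) with |G| = 5 for each irreducible chi in the table:
  <chi_rho, chi_0> = (1/5)[1*(10)*conj(1) + 1*(2 + 3*exp(-2*I*pi/5) + exp(-4*I*pi/5) + 2*exp(4*I*pi/5) + 2*exp(2*I*pi/5))*conj(1) + 1*(2 + 2*exp(-2*I*pi/5) + 3*exp(-4*I*pi/5) + exp(2*I*pi/5) + 2*exp(4*I*pi/5))*conj(1) + 1*(2 + 2*exp(-4*I*pi/5) + exp(-2*I*pi/5) + 3*exp(4*I*pi/5) + 2*exp(2*I*pi/5))*conj(1) + 1*(2 + 2*exp(-2*I*pi/5) + 2*exp(-4*I*pi/5) + exp(4*I*pi/5) + 3*exp(2*I*pi/5))*conj(1)]
      = (1/5)[(10) + (2 + 3*exp(-2*I*pi/5) + exp(-4*I*pi/5) + 2*exp(4*I*pi/5) + 2*exp(2*I*pi/5)) + (2 + 2*exp(-2*I*pi/5) + 3*exp(-4*I*pi/5) + exp(2*I*pi/5) + 2*exp(4*I*pi/5)) + (2 + 2*exp(-4*I*pi/5) + exp(-2*I*pi/5) + 3*exp(4*I*pi/5) + 2*exp(2*I*pi/5)) + (2 + 2*exp(-2*I*pi/5) + 2*exp(-4*I*pi/5) + exp(4*I*pi/5) + 3*exp(2*I*pi/5))] = 10/5 = 2
  <chi_rho, chi_1> = (1/5)[1*(10)*conj(1) + 1*(2 + 3*exp(-2*I*pi/5) + exp(-4*I*pi/5) + 2*exp(4*I*pi/5) + 2*exp(2*I*pi/5))*conj(exp(2*I*pi/5)) + 1*(2 + 2*exp(-2*I*pi/5) + 3*exp(-4*I*pi/5) + exp(2*I*pi/5) + 2*exp(4*I*pi/5))*conj(exp(4*I*pi/5)) + 1*(2 + 2*exp(-4*I*pi/5) + exp(-2*I*pi/5) + 3*exp(4*I*pi/5) + 2*exp(2*I*pi/5))*conj(exp(-4*I*pi/5)) + 1*(2 + 2*exp(-2*I*pi/5) + 2*exp(-4*I*pi/5) + exp(4*I*pi/5) + 3*exp(2*I*pi/5))*conj(exp(-2*I*pi/5))]
      = (1/5)[(10) + (2 + 2*exp(-2*I*pi/5) + 3*exp(-4*I*pi/5) + exp(4*I*pi/5) + 2*exp(2*I*pi/5)) + (2 + 2*exp(-4*I*pi/5) + exp(-2*I*pi/5) + 2*exp(4*I*pi/5) + 3*exp(2*I*pi/5)) + (2 + 3*exp(-2*I*pi/5) + 2*exp(-4*I*pi/5) + exp(2*I*pi/5) + 2*exp(4*I*pi/5)) + (2 + 2*exp(-2*I*pi/5) + exp(-4*I*pi/5) + 3*exp(4*I*pi/5) + 2*exp(2*I*pi/5))] = 10/5 = 2
  <chi_rho, chi_2> = (1/5)[1*(10)*conj(1) + 1*(2 + 3*exp(-2*I*pi/5) + exp(-4*I*pi/5) + 2*exp(4*I*pi/5) + 2*exp(2*I*pi/5))*conj(exp(4*I*pi/5)) + 1*(2 + 2*exp(-2*I*pi/5) + 3*exp(-4*I*pi/5) + exp(2*I*pi/5) + 2*exp(4*I*pi/5))*conj(exp(-2*I*pi/5)) + 1*(2 + 2*exp(-4*I*pi/5) + exp(-2*I*pi/5) + 3*exp(4*I*pi/5) + 2*exp(2*I*pi/5))*conj(exp(2*I*pi/5)) + 1*(2 + 2*exp(-2*I*pi/5) + 2*exp(-4*I*pi/5) + exp(4*I*pi/5) + 3*exp(2*I*pi/5))*conj(exp(-4*I*pi/5))]
      = (1/5)[(10) + (2 + 2*exp(-2*I*pi/5) + 2*exp(-4*I*pi/5) + exp(2*I*pi/5) + 3*exp(4*I*pi/5)) + (2 + 3*exp(-2*I*pi/5) + 2*exp(-4*I*pi/5) + exp(4*I*pi/5) + 2*exp(2*I*pi/5)) + (2 + 2*exp(-2*I*pi/5) + exp(-4*I*pi/5) + 2*exp(4*I*pi/5) + 3*exp(2*I*pi/5)) + (2 + 3*exp(-4*I*pi/5) + exp(-2*I*pi/5) + 2*exp(4*I*pi/5) + 2*exp(2*I*pi/5))] = 10/5 = 2
  <chi_rho, chi_3> = (1/5)[1*(10)*conj(1) + 1*(2 + 3*exp(-2*I*pi/5) + exp(-4*I*pi/5) + 2*exp(4*I*pi/5) + 2*exp(2*I*pi/5))*conj(exp(-4*I*pi/5)) + 1*(2 + 2*exp(-2*I*pi/5) + 3*exp(-4*I*pi/5) + exp(2*I*pi/5) + 2*exp(4*I*pi/5))*conj(exp(2*I*pi/5)) + 1*(2 + 2*exp(-4*I*pi/5) + exp(-2*I*pi/5) + 3*exp(4*I*pi/5) + 2*exp(2*I*pi/5))*conj(exp(-2*I*pi/5)) + 1*(2 + 2*exp(-2*I*pi/5) + 2*exp(-4*I*pi/5) + exp(4*I*pi/5) + 3*exp(2*I*pi/5))*conj(exp(4*I*pi/5))]
      = (1/5)[(10) + (1 + 2*exp(-2*I*pi/5) + 2*exp(-4*I*pi/5) + 2*exp(4*I*pi/5) + 3*exp(2*I*pi/5)) + (1 + 2*exp(-2*I*pi/5) + 2*exp(-4*I*pi/5) + 3*exp(4*I*pi/5) + 2*exp(2*I*pi/5)) + (1 + 2*exp(-2*I*pi/5) + 3*exp(-4*I*pi/5) + 2*exp(4*I*pi/5) + 2*exp(2*I*pi/5)) + (1 + 3*exp(-2*I*pi/5) + 2*exp(-4*I*pi/5) + 2*exp(4*I*pi/5) + 2*exp(2*I*pi/5))] = 5/5 = 1
  <chi_rho, chi_4> = (1/5)[1*(10)*conj(1) + 1*(2 + 3*exp(-2*I*pi/5) + exp(-4*I*pi/5) + 2*exp(4*I*pi/5) + 2*exp(2*I*pi/5))*conj(exp(-2*I*pi/5)) + 1*(2 + 2*exp(-2*I*pi/5) + 3*exp(-4*I*pi/5) + exp(2*I*pi/5) + 2*exp(4*I*pi/5))*conj(exp(-4*I*pi/5)) + 1*(2 + 2*exp(-4*I*pi/5) + exp(-2*I*pi/5) + 3*exp(4*I*pi/5) + 2*exp(2*I*pi/5))*conj(exp(4*I*pi/5)) + 1*(2 + 2*exp(-2*I*pi/5) + 2*exp(-4*I*pi/5) + exp(4*I*pi/5) + 3*exp(2*I*pi/5))*conj(exp(2*I*pi/5))]
      = (1/5)[(10) + (3 + 2*exp(-4*I*pi/5) + exp(-2*I*pi/5) + 2*exp(4*I*pi/5) + 2*exp(2*I*pi/5)) + (3 + 2*exp(-2*I*pi/5) + exp(-4*I*pi/5) + 2*exp(4*I*pi/5) + 2*exp(2*I*pi/5)) + (3 + 2*exp(-2*I*pi/5) + 2*exp(-4*I*pi/5) + exp(4*I*pi/5) + 2*exp(2*I*pi/5)) + (3 + 2*exp(-2*I*pi/5) + 2*exp(-4*I*pi/5) + exp(2*I*pi/5) + 2*exp(4*I*pi/5))] = 15/5 = 3
(Exp terms are combined using exp(i*s)*conj(exp(i*t)) = exp(i*(s-t)), and sums of them are collapsed using the identity that for every m > 1 the m distinct m-th roots of unity sum to 0, e.g. 1 + exp(2*I*pi/3) + exp(-2*I*pi/3) = 0.)
Dimension check: dim(rho) = sum (mult * dim) = 2*1 + 2*1 + 2*1 + 1*1 + 3*1 = 10 = chi_rho(e) = 10.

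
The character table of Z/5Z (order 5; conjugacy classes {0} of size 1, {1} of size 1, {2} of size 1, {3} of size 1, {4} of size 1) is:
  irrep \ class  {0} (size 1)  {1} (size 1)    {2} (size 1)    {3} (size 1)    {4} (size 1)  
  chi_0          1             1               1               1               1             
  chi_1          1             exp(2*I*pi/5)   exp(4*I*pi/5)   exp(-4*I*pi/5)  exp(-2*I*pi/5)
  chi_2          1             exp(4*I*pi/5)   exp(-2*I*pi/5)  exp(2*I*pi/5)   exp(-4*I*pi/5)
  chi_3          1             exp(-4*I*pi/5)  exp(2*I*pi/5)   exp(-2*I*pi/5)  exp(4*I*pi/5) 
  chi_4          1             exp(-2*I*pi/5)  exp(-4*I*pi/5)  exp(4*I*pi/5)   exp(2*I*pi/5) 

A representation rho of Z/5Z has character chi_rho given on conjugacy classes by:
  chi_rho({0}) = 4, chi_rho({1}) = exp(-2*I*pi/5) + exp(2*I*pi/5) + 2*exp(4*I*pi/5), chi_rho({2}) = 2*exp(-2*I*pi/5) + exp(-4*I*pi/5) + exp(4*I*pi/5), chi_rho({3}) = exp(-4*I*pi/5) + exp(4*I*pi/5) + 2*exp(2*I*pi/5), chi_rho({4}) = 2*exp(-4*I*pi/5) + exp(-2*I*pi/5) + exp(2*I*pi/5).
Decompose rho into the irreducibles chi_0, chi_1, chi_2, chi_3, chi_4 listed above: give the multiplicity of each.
Multiplicities: chi_0: 0, chi_1: 1, chi_2: 2, chi_3: 0, chi_4: 1.

Working: Use <chi_rho, chi> = (1/|G|) sum_C |C| * chi_rho(C) * conj(chi(C)) with |G| = 5 for each irreducible chi in the table:
  <chi_rho, chi_0> = (1/5)[1*(4)*conj(1) + 1*(exp(-2*I*pi/5) + exp(2*I*pi/5) + 2*exp(4*I*pi/5))*conj(1) + 1*(2*exp(-2*I*pi/5) + exp(-4*I*pi/5) + exp(4*I*pi/5))*conj(1) + 1*(exp(-4*I*pi/5) + exp(4*I*pi/5) + 2*exp(2*I*pi/5))*conj(1) + 1*(2*exp(-4*I*pi/5) + exp(-2*I*pi/5) + exp(2*I*pi/5))*conj(1)]
      = (1/5)[(4) + (exp(-2*I*pi/5) + exp(2*I*pi/5) + 2*exp(4*I*pi/5)) + (2*exp(-2*I*pi/5) + exp(-4*I*pi/5) + exp(4*I*pi/5)) + (exp(-4*I*pi/5) + exp(4*I*pi/5) + 2*exp(2*I*pi/5)) + (2*exp(-4*I*pi/5) + exp(-2*I*pi/5) + exp(2*I*pi/5))] = 0/5 = 0
  <chi_rho, chi_1> = (1/5)[1*(4)*conj(1) + 1*(exp(-2*I*pi/5) + exp(2*I*pi/5) + 2*exp(4*I*pi/5))*conj(exp(2*I*pi/5)) + 1*(2*exp(-2*I*pi/5) + exp(-4*I*pi/5) + exp(4*I*pi/5))*conj(exp(4*I*pi/5)) + 1*(exp(-4*I*pi/5) + exp(4*I*pi/5) + 2*exp(2*I*pi/5))*conj(exp(-4*I*pi/5)) + 1*(2*exp(-4*I*pi/5) + exp(-2*I*pi/5) + exp(2*I*pi/5))*conj(exp(-2*I*pi/5))]
      = (1/5)[(4) + (1 + exp(-4*I*pi/5) + 2*exp(2*I*pi/5)) + (1 + exp(2*I*pi/5) + 2*exp(4*I*pi/5)) + (1 + 2*exp(-4*I*pi/5) + exp(-2*I*pi/5)) + (1 + 2*exp(-2*I*pi/5) + exp(4*I*pi/5))] = 5/5 = 1
  <chi_rho, chi_2> = (1/5)[1*(4)*conj(1) + 1*(exp(-2*I*pi/5) + exp(2*I*pi/5) + 2*exp(4*I*pi/5))*conj(exp(4*I*pi/5)) + 1*(2*exp(-2*I*pi/5) + exp(-4*I*pi/5) + exp(4*I*pi/5))*conj(exp(-2*I*pi/5)) + 1*(exp(-4*I*pi/5) + exp(4*I*pi/5) + 2*exp(2*I*pi/5))*conj(exp(2*I*pi/5)) + 1*(2*exp(-4*I*pi/5) + exp(-2*I*pi/5) + exp(2*I*pi/5))*conj(exp(-4*I*pi/5))]
      = (1/5)[(4) + (2 + exp(-2*I*pi/5) + exp(4*I*pi/5)) + (2 + exp(-2*I*pi/5) + exp(-4*I*pi/5)) + (2 + exp(4*I*pi/5) + exp(2*I*pi/5)) + (2 + exp(-4*I*pi/5) + exp(2*I*pi/5))] = 10/5 = 2
  <chi_rho, chi_3> = (1/5)[1*(4)*conj(1) + 1*(exp(-2*I*pi/5) + exp(2*I*pi/5) + 2*exp(4*I*pi/5))*conj(exp(-4*I*pi/5)) + 1*(2*exp(-2*I*pi/5) + exp(-4*I*pi/5) + exp(4*I*pi/5))*conj(exp(2*I*pi/5)) + 1*(exp(-4*I*pi/5) + exp(4*I*pi/5) + 2*exp(2*I*pi/5))*conj(exp(-2*I*pi/5)) + 1*(2*exp(-4*I*pi/5) + exp(-2*I*pi/5) + exp(2*I*pi/5))*conj(exp(4*I*pi/5))]
      = (1/5)[(4) + (2*exp(-2*I*pi/5) + exp(-4*I*pi/5) + exp(2*I*pi/5)) + (2*exp(-4*I*pi/5) + exp(4*I*pi/5) + exp(2*I*pi/5)) + (exp(-2*I*pi/5) + exp(-4*I*pi/5) + 2*exp(4*I*pi/5)) + (exp(-2*I*pi/5) + exp(4*I*pi/5) + 2*exp(2*I*pi/5))] = 0/5 = 0
  <chi_rho, chi_4> = (1/5)[1*(4)*conj(1) + 1*(exp(-2*I*pi/5) + exp(2*I*pi/5) + 2*exp(4*I*pi/5))*conj(exp(-2*I*pi/5)) + 1*(2*exp(-2*I*pi/5) + exp(-4*I*pi/5) + exp(4*I*pi/5))*conj(exp(-4*I*pi/5)) + 1*(exp(-4*I*pi/5) + exp(4*I*pi/5) + 2*exp(2*I*pi/5))*conj(exp(4*I*pi/5)) + 1*(2*exp(-4*I*pi/5) + exp(-2*I*pi/5) + exp(2*I*pi/5))*conj(exp(2*I*pi/5))]
      = (1/5)[(4) + (1 + 2*exp(-4*I*pi/5) + exp(4*I*pi/5)) + (1 + exp(-2*I*pi/5) + 2*exp(2*I*pi/5)) + (1 + 2*exp(-2*I*pi/5) + exp(2*I*pi/5)) + (1 + exp(-4*I*pi/5) + 2*exp(4*I*pi/5))] = 5/5 = 1
(Exp terms are combined using exp(i*s)*conj(exp(i*t)) = exp(i*(s-t)), and sums of them are collapsed using the identity that for every m > 1 the m distinct m-th roots of unity sum to 0, e.g. 1 + exp(2*I*pi/3) + exp(-2*I*pi/3) = 0.)
Dimension check: dim(rho) = sum (mult * dim) = 0*1 + 1*1 + 2*1 + 0*1 + 1*1 = 4 = chi_rho(e) = 4.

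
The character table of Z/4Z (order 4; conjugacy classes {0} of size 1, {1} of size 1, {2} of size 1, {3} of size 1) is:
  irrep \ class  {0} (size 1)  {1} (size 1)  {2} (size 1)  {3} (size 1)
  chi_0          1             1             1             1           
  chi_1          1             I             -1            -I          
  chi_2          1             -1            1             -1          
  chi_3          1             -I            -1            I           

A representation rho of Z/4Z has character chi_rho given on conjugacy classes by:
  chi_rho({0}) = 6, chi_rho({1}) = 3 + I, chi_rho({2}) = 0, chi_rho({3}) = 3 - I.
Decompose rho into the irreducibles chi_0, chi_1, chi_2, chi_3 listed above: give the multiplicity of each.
Multiplicities: chi_0: 3, chi_1: 2, chi_2: 0, chi_3: 1.

Solution. Use <chi_rho, chi> = (1/|G|) sum_C |C| * chi_rho(C) * conj(chi(C)) with |G| = 4 for each irreducible chi in the table:
  <chi_rho, chi_0> = (1/4)[1*(6)*conj(1) + 1*(3 + I)*conj(1) + 1*(0)*conj(1) + 1*(3 - I)*conj(1)]
      = (1/4)[(6) + (3 + I) + (0) + (3 - I)] = 12/4 = 3
  <chi_rho, chi_1> = (1/4)[1*(6)*conj(1) + 1*(3 + I)*conj(I) + 1*(0)*conj(-1) + 1*(3 - I)*conj(-I)]
      = (1/4)[(6) + (1 - 3*I) + (0) + (1 + 3*I)] = 8/4 = 2
  <chi_rho, chi_2> = (1/4)[1*(6)*conj(1) + 1*(3 + I)*conj(-1) + 1*(0)*conj(1) + 1*(3 - I)*conj(-1)]
      = (1/4)[(6) + (-3 - I) + (0) + (-3 + I)] = 0/4 = 0
  <chi_rho, chi_3> = (1/4)[1*(6)*conj(1) + 1*(3 + I)*conj(-I) + 1*(0)*conj(-1) + 1*(3 - I)*conj(I)]
      = (1/4)[(6) + (-1 + 3*I) + (0) + (-1 - 3*I)] = 4/4 = 1
(Exp terms are combined using exp(i*s)*conj(exp(i*t)) = exp(i*(s-t)), and sums of them are collapsed using the identity that for every m > 1 the m distinct m-th roots of unity sum to 0, e.g. 1 + exp(2*I*pi/3) + exp(-2*I*pi/3) = 0.)
Dimension check: dim(rho) = sum (mult * dim) = 3*1 + 2*1 + 0*1 + 1*1 = 6 = chi_rho(e) = 6.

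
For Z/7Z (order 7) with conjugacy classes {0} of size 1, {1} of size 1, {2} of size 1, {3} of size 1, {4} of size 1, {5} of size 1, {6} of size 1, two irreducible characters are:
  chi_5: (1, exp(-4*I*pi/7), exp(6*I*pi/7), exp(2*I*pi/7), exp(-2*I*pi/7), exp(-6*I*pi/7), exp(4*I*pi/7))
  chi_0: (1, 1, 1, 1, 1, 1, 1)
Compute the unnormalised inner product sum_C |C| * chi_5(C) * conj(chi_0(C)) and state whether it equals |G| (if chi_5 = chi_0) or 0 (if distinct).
Sum = 0; so <chi_5, chi_0> = 0 (distinct irreducibles are orthogonal).

Working: Compute term by term over conjugacy classes (|C| * chi_5(C) * conj(chi_0(C))):
  1*(1)*conj(1) + 1*(exp(-4*I*pi/7))*conj(1) + 1*(exp(6*I*pi/7))*conj(1) + 1*(exp(2*I*pi/7))*conj(1) + 1*(exp(-2*I*pi/7))*conj(1) + 1*(exp(-6*I*pi/7))*conj(1) + 1*(exp(4*I*pi/7))*conj(1)
  = (1) + (exp(-4*I*pi/7)) + (exp(6*I*pi/7)) + (exp(2*I*pi/7)) + (exp(-2*I*pi/7)) + (exp(-6*I*pi/7)) + (exp(4*I*pi/7))
  = 0.
(Exp terms are combined using exp(i*s)*conj(exp(i*t)) = exp(i*(s-t)), and sums of them are collapsed using the identity that for every m > 1 the m distinct m-th roots of unity sum to 0, e.g. 1 + exp(2*I*pi/3) + exp(-2*I*pi/3) = 0.)
Dividing by |G| = 7 gives 0/7 = 0, matching the row-orthogonality relation <chi_5, chi_0> = [chi_5 = chi_0].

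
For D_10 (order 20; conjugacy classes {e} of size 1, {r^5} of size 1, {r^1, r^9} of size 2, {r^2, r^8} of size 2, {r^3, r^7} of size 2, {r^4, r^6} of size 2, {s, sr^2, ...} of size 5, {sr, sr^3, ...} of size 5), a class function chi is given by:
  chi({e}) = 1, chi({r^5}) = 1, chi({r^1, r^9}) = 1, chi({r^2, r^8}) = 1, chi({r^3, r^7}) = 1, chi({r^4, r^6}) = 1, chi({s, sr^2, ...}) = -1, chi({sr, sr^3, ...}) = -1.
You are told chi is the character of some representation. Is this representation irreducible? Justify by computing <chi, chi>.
Irreducible: <chi, chi> = 1.

Proof sketch: <chi, chi> = (1/|G|) sum_C |C| * |chi(C)|^2 = (1/20)[1*|1|^2 + 1*|1|^2 + 2*|1|^2 + 2*|1|^2 + 2*|1|^2 + 2*|1|^2 + 5*|-1|^2 + 5*|-1|^2]
  = (1/20)[(1) + (1) + (2) + (2) + (2) + (2) + (5) + (5)] = 20/20 = 1.
A character is irreducible iff <chi, chi> = 1, so this representation is irreducible.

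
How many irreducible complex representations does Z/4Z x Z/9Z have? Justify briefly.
36

The number of irreducible complex representations of a finite group equals its number of conjugacy classes. Z/4Z x Z/9Z is abelian of order 36, so every element is its own conjugacy class: 36 classes, so Z/4Z x Z/9Z (order 36) has exactly 36 irreducible complex representations.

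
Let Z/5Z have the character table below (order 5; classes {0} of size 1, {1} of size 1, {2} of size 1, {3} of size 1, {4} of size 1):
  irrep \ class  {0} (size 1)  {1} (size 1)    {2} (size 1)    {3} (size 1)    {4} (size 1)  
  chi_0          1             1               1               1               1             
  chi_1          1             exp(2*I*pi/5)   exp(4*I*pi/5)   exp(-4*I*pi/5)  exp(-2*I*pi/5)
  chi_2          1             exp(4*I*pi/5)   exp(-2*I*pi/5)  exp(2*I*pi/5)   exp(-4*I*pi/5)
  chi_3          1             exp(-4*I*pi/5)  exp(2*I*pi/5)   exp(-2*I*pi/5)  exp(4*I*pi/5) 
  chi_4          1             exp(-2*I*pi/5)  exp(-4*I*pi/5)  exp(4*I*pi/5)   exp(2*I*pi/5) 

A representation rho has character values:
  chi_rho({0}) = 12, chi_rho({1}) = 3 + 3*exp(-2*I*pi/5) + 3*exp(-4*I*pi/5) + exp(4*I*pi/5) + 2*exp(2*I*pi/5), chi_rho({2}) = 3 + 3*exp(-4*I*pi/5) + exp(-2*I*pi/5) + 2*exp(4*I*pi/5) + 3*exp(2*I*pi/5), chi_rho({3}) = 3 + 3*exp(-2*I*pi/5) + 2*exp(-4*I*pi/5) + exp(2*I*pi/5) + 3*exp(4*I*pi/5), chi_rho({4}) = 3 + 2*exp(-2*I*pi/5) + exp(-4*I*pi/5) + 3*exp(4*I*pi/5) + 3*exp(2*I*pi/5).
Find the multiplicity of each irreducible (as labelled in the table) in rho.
Multiplicities: chi_0: 3, chi_1: 2, chi_2: 1, chi_3: 3, chi_4: 3.

Solution. Use <chi_rho, chi> = (1/|G|) sum_C |C| * chi_rho(C) * conj(chi(C)) with |G| = 5 for each irreducible chi in the table:
  <chi_rho, chi_0> = (1/5)[1*(12)*conj(1) + 1*(3 + 3*exp(-2*I*pi/5) + 3*exp(-4*I*pi/5) + exp(4*I*pi/5) + 2*exp(2*I*pi/5))*conj(1) + 1*(3 + 3*exp(-4*I*pi/5) + exp(-2*I*pi/5) + 2*exp(4*I*pi/5) + 3*exp(2*I*pi/5))*conj(1) + 1*(3 + 3*exp(-2*I*pi/5) + 2*exp(-4*I*pi/5) + exp(2*I*pi/5) + 3*exp(4*I*pi/5))*conj(1) + 1*(3 + 2*exp(-2*I*pi/5) + exp(-4*I*pi/5) + 3*exp(4*I*pi/5) + 3*exp(2*I*pi/5))*conj(1)]
      = (1/5)[(12) + (3 + 3*exp(-2*I*pi/5) + 3*exp(-4*I*pi/5) + exp(4*I*pi/5) + 2*exp(2*I*pi/5)) + (3 + 3*exp(-4*I*pi/5) + exp(-2*I*pi/5) + 2*exp(4*I*pi/5) + 3*exp(2*I*pi/5)) + (3 + 3*exp(-2*I*pi/5) + 2*exp(-4*I*pi/5) + exp(2*I*pi/5) + 3*exp(4*I*pi/5)) + (3 + 2*exp(-2*I*pi/5) + exp(-4*I*pi/5) + 3*exp(4*I*pi/5) + 3*exp(2*I*pi/5))] = 15/5 = 3
  <chi_rho, chi_1> = (1/5)[1*(12)*conj(1) + 1*(3 + 3*exp(-2*I*pi/5) + 3*exp(-4*I*pi/5) + exp(4*I*pi/5) + 2*exp(2*I*pi/5))*conj(exp(2*I*pi/5)) + 1*(3 + 3*exp(-4*I*pi/5) + exp(-2*I*pi/5) + 2*exp(4*I*pi/5) + 3*exp(2*I*pi/5))*conj(exp(4*I*pi/5)) + 1*(3 + 3*exp(-2*I*pi/5) + 2*exp(-4*I*pi/5) + exp(2*I*pi/5) + 3*exp(4*I*pi/5))*conj(exp(-4*I*pi/5)) + 1*(3 + 2*exp(-2*I*pi/5) + exp(-4*I*pi/5) + 3*exp(4*I*pi/5) + 3*exp(2*I*pi/5))*conj(exp(-2*I*pi/5))]
      = (1/5)[(12) + (2 + 3*exp(-2*I*pi/5) + 3*exp(-4*I*pi/5) + exp(2*I*pi/5) + 3*exp(4*I*pi/5)) + (2 + 3*exp(-2*I*pi/5) + 3*exp(-4*I*pi/5) + exp(4*I*pi/5) + 3*exp(2*I*pi/5)) + (2 + 3*exp(-2*I*pi/5) + exp(-4*I*pi/5) + 3*exp(4*I*pi/5) + 3*exp(2*I*pi/5)) + (2 + 3*exp(-4*I*pi/5) + exp(-2*I*pi/5) + 3*exp(4*I*pi/5) + 3*exp(2*I*pi/5))] = 10/5 = 2
  <chi_rho, chi_2> = (1/5)[1*(12)*conj(1) + 1*(3 + 3*exp(-2*I*pi/5) + 3*exp(-4*I*pi/5) + exp(4*I*pi/5) + 2*exp(2*I*pi/5))*conj(exp(4*I*pi/5)) + 1*(3 + 3*exp(-4*I*pi/5) + exp(-2*I*pi/5) + 2*exp(4*I*pi/5) + 3*exp(2*I*pi/5))*conj(exp(-2*I*pi/5)) + 1*(3 + 3*exp(-2*I*pi/5) + 2*exp(-4*I*pi/5) + exp(2*I*pi/5) + 3*exp(4*I*pi/5))*conj(exp(2*I*pi/5)) + 1*(3 + 2*exp(-2*I*pi/5) + exp(-4*I*pi/5) + 3*exp(4*I*pi/5) + 3*exp(2*I*pi/5))*conj(exp(-4*I*pi/5))]
      = (1/5)[(12) + (1 + 2*exp(-2*I*pi/5) + 3*exp(-4*I*pi/5) + 3*exp(4*I*pi/5) + 3*exp(2*I*pi/5)) + (1 + 3*exp(-2*I*pi/5) + 2*exp(-4*I*pi/5) + 3*exp(4*I*pi/5) + 3*exp(2*I*pi/5)) + (1 + 3*exp(-2*I*pi/5) + 3*exp(-4*I*pi/5) + 2*exp(4*I*pi/5) + 3*exp(2*I*pi/5)) + (1 + 3*exp(-2*I*pi/5) + 3*exp(-4*I*pi/5) + 3*exp(4*I*pi/5) + 2*exp(2*I*pi/5))] = 5/5 = 1
  <chi_rho, chi_3> = (1/5)[1*(12)*conj(1) + 1*(3 + 3*exp(-2*I*pi/5) + 3*exp(-4*I*pi/5) + exp(4*I*pi/5) + 2*exp(2*I*pi/5))*conj(exp(-4*I*pi/5)) + 1*(3 + 3*exp(-4*I*pi/5) + exp(-2*I*pi/5) + 2*exp(4*I*pi/5) + 3*exp(2*I*pi/5))*conj(exp(2*I*pi/5)) + 1*(3 + 3*exp(-2*I*pi/5) + 2*exp(-4*I*pi/5) + exp(2*I*pi/5) + 3*exp(4*I*pi/5))*conj(exp(-2*I*pi/5)) + 1*(3 + 2*exp(-2*I*pi/5) + exp(-4*I*pi/5) + 3*exp(4*I*pi/5) + 3*exp(2*I*pi/5))*conj(exp(4*I*pi/5))]
      = (1/5)[(12) + (3 + 2*exp(-4*I*pi/5) + exp(-2*I*pi/5) + 3*exp(4*I*pi/5) + 3*exp(2*I*pi/5)) + (3 + 3*exp(-2*I*pi/5) + exp(-4*I*pi/5) + 3*exp(4*I*pi/5) + 2*exp(2*I*pi/5)) + (3 + 2*exp(-2*I*pi/5) + 3*exp(-4*I*pi/5) + exp(4*I*pi/5) + 3*exp(2*I*pi/5)) + (3 + 3*exp(-2*I*pi/5) + 3*exp(-4*I*pi/5) + exp(2*I*pi/5) + 2*exp(4*I*pi/5))] = 15/5 = 3
  <chi_rho, chi_4> = (1/5)[1*(12)*conj(1) + 1*(3 + 3*exp(-2*I*pi/5) + 3*exp(-4*I*pi/5) + exp(4*I*pi/5) + 2*exp(2*I*pi/5))*conj(exp(-2*I*pi/5)) + 1*(3 + 3*exp(-4*I*pi/5) + exp(-2*I*pi/5) + 2*exp(4*I*pi/5) + 3*exp(2*I*pi/5))*conj(exp(-4*I*pi/5)) + 1*(3 + 3*exp(-2*I*pi/5) + 2*exp(-4*I*pi/5) + exp(2*I*pi/5) + 3*exp(4*I*pi/5))*conj(exp(4*I*pi/5)) + 1*(3 + 2*exp(-2*I*pi/5) + exp(-4*I*pi/5) + 3*exp(4*I*pi/5) + 3*exp(2*I*pi/5))*conj(exp(2*I*pi/5))]
      = (1/5)[(12) + (3 + 3*exp(-2*I*pi/5) + exp(-4*I*pi/5) + 2*exp(4*I*pi/5) + 3*exp(2*I*pi/5)) + (3 + 2*exp(-2*I*pi/5) + 3*exp(-4*I*pi/5) + exp(2*I*pi/5) + 3*exp(4*I*pi/5)) + (3 + 3*exp(-4*I*pi/5) + exp(-2*I*pi/5) + 3*exp(4*I*pi/5) + 2*exp(2*I*pi/5)) + (3 + 3*exp(-2*I*pi/5) + 2*exp(-4*I*pi/5) + exp(4*I*pi/5) + 3*exp(2*I*pi/5))] = 15/5 = 3
(Exp terms are combined using exp(i*s)*conj(exp(i*t)) = exp(i*(s-t)), and sums of them are collapsed using the identity that for every m > 1 the m distinct m-th roots of unity sum to 0, e.g. 1 + exp(2*I*pi/3) + exp(-2*I*pi/3) = 0.)
Dimension check: dim(rho) = sum (mult * dim) = 3*1 + 2*1 + 1*1 + 3*1 + 3*1 = 12 = chi_rho(e) = 12.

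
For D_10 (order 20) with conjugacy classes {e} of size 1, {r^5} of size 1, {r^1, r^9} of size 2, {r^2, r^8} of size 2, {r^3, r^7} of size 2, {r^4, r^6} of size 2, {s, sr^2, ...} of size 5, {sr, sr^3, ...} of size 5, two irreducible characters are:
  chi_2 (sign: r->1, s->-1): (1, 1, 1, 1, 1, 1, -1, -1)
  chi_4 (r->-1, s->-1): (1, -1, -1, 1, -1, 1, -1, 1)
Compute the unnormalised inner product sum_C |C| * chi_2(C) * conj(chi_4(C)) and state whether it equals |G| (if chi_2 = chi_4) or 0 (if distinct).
Sum = 0; so <chi_2, chi_4> = 0 (distinct irreducibles are orthogonal).

Solution. Compute term by term over conjugacy classes (|C| * chi_2(C) * conj(chi_4(C))):
  1*(1)*conj(1) + 1*(1)*conj(-1) + 2*(1)*conj(-1) + 2*(1)*conj(1) + 2*(1)*conj(-1) + 2*(1)*conj(1) + 5*(-1)*conj(-1) + 5*(-1)*conj(1)
  = (1) + (-1) + (-2) + (2) + (-2) + (2) + (5) + (-5)
  = 0.
Dividing by |G| = 20 gives 0/20 = 0, matching the row-orthogonality relation <chi_2, chi_4> = [chi_2 = chi_4].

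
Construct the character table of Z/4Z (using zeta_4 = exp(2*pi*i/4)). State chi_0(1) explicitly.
Character table of Z/4Z (irreps indexed chi_0,...,chi_3 with chi_k(m) = zeta_4^(k*m), zeta_4 = exp(2*pi*i/4)):
  irrep \ class  {0} (size 1)  {1} (size 1)  {2} (size 1)  {3} (size 1)
  chi_0          1             1             1             1           
  chi_1          1             I             -1            -I          
  chi_2          1             -1            1             -1          
  chi_3          1             -I            -1            I           

Spot check: chi_0(1) = zeta_4^(0*1) = zeta_4^0 = 1.

Solution. Z/4Z is abelian, so all 4 irreducible complex representations are 1-dimensional. They are given by chi_k(m) = zeta_4^(k*m) for k = 0,...,3. Row orthogonality: sum_m chi_k(m) conj(chi_l(m)) = 4 * [k = l].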